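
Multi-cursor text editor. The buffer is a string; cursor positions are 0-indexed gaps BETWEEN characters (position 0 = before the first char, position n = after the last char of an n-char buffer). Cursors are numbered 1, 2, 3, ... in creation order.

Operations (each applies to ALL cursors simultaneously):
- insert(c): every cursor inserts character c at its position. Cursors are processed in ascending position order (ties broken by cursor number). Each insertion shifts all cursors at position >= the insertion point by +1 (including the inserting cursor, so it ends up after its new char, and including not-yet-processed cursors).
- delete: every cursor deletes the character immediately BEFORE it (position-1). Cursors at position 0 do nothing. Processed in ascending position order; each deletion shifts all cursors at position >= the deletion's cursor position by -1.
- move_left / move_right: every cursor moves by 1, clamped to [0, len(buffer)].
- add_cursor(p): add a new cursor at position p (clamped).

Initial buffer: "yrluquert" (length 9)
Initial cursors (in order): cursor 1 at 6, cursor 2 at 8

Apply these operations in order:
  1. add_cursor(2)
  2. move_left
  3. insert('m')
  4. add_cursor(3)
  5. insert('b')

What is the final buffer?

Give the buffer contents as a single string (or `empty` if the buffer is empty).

After op 1 (add_cursor(2)): buffer="yrluquert" (len 9), cursors c3@2 c1@6 c2@8, authorship .........
After op 2 (move_left): buffer="yrluquert" (len 9), cursors c3@1 c1@5 c2@7, authorship .........
After op 3 (insert('m')): buffer="ymrluqmuemrt" (len 12), cursors c3@2 c1@7 c2@10, authorship .3....1..2..
After op 4 (add_cursor(3)): buffer="ymrluqmuemrt" (len 12), cursors c3@2 c4@3 c1@7 c2@10, authorship .3....1..2..
After op 5 (insert('b')): buffer="ymbrbluqmbuembrt" (len 16), cursors c3@3 c4@5 c1@10 c2@14, authorship .33.4...11..22..

Answer: ymbrbluqmbuembrt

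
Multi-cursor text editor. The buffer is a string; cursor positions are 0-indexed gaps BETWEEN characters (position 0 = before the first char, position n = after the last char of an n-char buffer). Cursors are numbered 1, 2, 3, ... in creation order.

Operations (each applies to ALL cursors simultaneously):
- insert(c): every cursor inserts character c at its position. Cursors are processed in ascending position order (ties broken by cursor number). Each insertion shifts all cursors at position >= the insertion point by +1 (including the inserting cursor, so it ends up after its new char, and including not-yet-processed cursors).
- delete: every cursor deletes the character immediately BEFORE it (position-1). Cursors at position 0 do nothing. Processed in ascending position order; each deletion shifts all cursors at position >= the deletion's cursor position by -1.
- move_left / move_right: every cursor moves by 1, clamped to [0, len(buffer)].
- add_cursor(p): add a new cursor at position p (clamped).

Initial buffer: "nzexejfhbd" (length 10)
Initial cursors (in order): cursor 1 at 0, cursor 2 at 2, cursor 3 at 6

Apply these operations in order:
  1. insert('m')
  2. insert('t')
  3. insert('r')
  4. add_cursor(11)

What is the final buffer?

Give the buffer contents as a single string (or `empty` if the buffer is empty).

After op 1 (insert('m')): buffer="mnzmexejmfhbd" (len 13), cursors c1@1 c2@4 c3@9, authorship 1..2....3....
After op 2 (insert('t')): buffer="mtnzmtexejmtfhbd" (len 16), cursors c1@2 c2@6 c3@12, authorship 11..22....33....
After op 3 (insert('r')): buffer="mtrnzmtrexejmtrfhbd" (len 19), cursors c1@3 c2@8 c3@15, authorship 111..222....333....
After op 4 (add_cursor(11)): buffer="mtrnzmtrexejmtrfhbd" (len 19), cursors c1@3 c2@8 c4@11 c3@15, authorship 111..222....333....

Answer: mtrnzmtrexejmtrfhbd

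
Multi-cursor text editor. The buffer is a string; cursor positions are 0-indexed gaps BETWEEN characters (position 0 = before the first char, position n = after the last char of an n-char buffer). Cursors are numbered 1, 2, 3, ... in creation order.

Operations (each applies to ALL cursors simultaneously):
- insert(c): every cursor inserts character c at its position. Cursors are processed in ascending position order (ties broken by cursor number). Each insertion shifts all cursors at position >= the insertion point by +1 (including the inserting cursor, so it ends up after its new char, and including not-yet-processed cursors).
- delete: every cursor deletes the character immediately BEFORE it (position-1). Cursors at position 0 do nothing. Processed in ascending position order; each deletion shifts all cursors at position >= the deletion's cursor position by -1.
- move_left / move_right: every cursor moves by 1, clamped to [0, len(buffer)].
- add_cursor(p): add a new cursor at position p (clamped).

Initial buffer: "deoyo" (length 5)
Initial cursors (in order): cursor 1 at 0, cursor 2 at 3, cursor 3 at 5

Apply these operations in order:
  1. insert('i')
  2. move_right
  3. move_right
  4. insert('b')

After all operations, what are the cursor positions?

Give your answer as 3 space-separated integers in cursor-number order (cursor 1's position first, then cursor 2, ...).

Answer: 4 9 11

Derivation:
After op 1 (insert('i')): buffer="ideoiyoi" (len 8), cursors c1@1 c2@5 c3@8, authorship 1...2..3
After op 2 (move_right): buffer="ideoiyoi" (len 8), cursors c1@2 c2@6 c3@8, authorship 1...2..3
After op 3 (move_right): buffer="ideoiyoi" (len 8), cursors c1@3 c2@7 c3@8, authorship 1...2..3
After op 4 (insert('b')): buffer="ideboiyobib" (len 11), cursors c1@4 c2@9 c3@11, authorship 1..1.2..233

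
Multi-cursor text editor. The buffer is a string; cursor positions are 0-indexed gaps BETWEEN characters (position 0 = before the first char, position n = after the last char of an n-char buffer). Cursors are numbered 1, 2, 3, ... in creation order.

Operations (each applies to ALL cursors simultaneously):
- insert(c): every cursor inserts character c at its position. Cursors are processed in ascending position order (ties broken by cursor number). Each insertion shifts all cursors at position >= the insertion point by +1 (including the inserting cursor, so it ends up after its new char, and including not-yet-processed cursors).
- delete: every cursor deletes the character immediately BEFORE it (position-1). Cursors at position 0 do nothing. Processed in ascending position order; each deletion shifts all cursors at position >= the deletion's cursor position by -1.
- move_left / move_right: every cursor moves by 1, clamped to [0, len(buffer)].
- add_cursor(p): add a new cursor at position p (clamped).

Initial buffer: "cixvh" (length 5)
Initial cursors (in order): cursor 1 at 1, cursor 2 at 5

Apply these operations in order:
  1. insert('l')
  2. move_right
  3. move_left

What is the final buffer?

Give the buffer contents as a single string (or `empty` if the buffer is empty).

After op 1 (insert('l')): buffer="clixvhl" (len 7), cursors c1@2 c2@7, authorship .1....2
After op 2 (move_right): buffer="clixvhl" (len 7), cursors c1@3 c2@7, authorship .1....2
After op 3 (move_left): buffer="clixvhl" (len 7), cursors c1@2 c2@6, authorship .1....2

Answer: clixvhl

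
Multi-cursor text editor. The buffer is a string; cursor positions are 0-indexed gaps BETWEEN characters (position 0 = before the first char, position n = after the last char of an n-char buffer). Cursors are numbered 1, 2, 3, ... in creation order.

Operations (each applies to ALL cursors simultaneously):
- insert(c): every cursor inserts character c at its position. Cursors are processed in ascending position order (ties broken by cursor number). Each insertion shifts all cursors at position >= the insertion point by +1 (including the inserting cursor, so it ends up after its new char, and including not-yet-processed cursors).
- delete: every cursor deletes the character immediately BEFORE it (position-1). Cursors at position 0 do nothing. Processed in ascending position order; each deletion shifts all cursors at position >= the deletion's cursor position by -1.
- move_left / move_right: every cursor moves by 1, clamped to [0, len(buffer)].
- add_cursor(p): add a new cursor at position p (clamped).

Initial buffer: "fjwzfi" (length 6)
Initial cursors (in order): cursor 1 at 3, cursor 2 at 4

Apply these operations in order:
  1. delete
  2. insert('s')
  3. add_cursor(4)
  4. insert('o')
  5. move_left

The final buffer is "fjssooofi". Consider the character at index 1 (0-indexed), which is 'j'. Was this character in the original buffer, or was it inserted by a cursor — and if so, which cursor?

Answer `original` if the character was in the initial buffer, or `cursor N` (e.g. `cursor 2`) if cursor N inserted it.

After op 1 (delete): buffer="fjfi" (len 4), cursors c1@2 c2@2, authorship ....
After op 2 (insert('s')): buffer="fjssfi" (len 6), cursors c1@4 c2@4, authorship ..12..
After op 3 (add_cursor(4)): buffer="fjssfi" (len 6), cursors c1@4 c2@4 c3@4, authorship ..12..
After op 4 (insert('o')): buffer="fjssooofi" (len 9), cursors c1@7 c2@7 c3@7, authorship ..12123..
After op 5 (move_left): buffer="fjssooofi" (len 9), cursors c1@6 c2@6 c3@6, authorship ..12123..
Authorship (.=original, N=cursor N): . . 1 2 1 2 3 . .
Index 1: author = original

Answer: original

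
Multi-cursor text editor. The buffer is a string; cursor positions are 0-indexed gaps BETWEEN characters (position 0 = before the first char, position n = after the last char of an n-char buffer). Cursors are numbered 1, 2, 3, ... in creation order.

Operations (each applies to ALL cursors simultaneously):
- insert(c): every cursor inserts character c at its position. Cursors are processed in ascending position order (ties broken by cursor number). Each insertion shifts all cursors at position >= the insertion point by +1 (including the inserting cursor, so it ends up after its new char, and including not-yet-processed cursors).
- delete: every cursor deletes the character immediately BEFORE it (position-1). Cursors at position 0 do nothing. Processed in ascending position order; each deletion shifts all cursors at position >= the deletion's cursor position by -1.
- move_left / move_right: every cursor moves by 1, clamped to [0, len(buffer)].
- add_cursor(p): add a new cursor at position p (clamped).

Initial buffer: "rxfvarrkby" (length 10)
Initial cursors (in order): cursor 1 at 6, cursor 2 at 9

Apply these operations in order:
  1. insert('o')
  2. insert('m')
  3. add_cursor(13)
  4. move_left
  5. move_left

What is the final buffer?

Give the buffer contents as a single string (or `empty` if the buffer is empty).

Answer: rxfvaromrkbomy

Derivation:
After op 1 (insert('o')): buffer="rxfvarorkboy" (len 12), cursors c1@7 c2@11, authorship ......1...2.
After op 2 (insert('m')): buffer="rxfvaromrkbomy" (len 14), cursors c1@8 c2@13, authorship ......11...22.
After op 3 (add_cursor(13)): buffer="rxfvaromrkbomy" (len 14), cursors c1@8 c2@13 c3@13, authorship ......11...22.
After op 4 (move_left): buffer="rxfvaromrkbomy" (len 14), cursors c1@7 c2@12 c3@12, authorship ......11...22.
After op 5 (move_left): buffer="rxfvaromrkbomy" (len 14), cursors c1@6 c2@11 c3@11, authorship ......11...22.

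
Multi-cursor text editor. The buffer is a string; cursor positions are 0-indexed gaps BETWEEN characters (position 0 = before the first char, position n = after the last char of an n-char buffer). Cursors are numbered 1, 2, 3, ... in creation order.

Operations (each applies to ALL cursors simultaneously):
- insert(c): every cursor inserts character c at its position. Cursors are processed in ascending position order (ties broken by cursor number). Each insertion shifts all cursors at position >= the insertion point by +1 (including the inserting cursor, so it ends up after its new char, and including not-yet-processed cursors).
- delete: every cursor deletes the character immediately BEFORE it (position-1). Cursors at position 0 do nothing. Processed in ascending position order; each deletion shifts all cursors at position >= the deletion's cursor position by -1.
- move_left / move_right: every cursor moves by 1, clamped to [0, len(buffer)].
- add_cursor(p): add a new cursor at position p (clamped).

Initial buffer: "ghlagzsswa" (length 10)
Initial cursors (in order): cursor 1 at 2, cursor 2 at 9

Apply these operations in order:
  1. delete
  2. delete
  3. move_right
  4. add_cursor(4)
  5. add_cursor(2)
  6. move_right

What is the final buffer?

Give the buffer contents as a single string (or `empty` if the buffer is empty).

Answer: lagzsa

Derivation:
After op 1 (delete): buffer="glagzssa" (len 8), cursors c1@1 c2@7, authorship ........
After op 2 (delete): buffer="lagzsa" (len 6), cursors c1@0 c2@5, authorship ......
After op 3 (move_right): buffer="lagzsa" (len 6), cursors c1@1 c2@6, authorship ......
After op 4 (add_cursor(4)): buffer="lagzsa" (len 6), cursors c1@1 c3@4 c2@6, authorship ......
After op 5 (add_cursor(2)): buffer="lagzsa" (len 6), cursors c1@1 c4@2 c3@4 c2@6, authorship ......
After op 6 (move_right): buffer="lagzsa" (len 6), cursors c1@2 c4@3 c3@5 c2@6, authorship ......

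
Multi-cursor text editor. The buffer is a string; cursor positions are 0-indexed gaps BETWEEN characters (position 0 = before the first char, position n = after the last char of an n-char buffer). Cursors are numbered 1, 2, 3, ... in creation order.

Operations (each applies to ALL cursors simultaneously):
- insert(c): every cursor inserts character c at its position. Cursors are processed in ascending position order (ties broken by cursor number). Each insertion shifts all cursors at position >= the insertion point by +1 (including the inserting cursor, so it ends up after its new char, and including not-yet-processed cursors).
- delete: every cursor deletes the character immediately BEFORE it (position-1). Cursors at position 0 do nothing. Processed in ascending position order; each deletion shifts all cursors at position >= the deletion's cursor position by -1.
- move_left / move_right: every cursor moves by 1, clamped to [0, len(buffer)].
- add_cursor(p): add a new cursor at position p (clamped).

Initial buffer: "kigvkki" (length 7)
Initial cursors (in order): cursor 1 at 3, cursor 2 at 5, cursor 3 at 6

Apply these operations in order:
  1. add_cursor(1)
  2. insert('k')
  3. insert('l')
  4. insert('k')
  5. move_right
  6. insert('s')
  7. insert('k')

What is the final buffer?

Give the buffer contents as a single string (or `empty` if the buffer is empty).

Answer: kklkiskgklkvskkklkkskklkisk

Derivation:
After op 1 (add_cursor(1)): buffer="kigvkki" (len 7), cursors c4@1 c1@3 c2@5 c3@6, authorship .......
After op 2 (insert('k')): buffer="kkigkvkkkki" (len 11), cursors c4@2 c1@5 c2@8 c3@10, authorship .4..1..2.3.
After op 3 (insert('l')): buffer="kkligklvkklkkli" (len 15), cursors c4@3 c1@7 c2@11 c3@14, authorship .44..11..22.33.
After op 4 (insert('k')): buffer="kklkigklkvkklkkklki" (len 19), cursors c4@4 c1@9 c2@14 c3@18, authorship .444..111..222.333.
After op 5 (move_right): buffer="kklkigklkvkklkkklki" (len 19), cursors c4@5 c1@10 c2@15 c3@19, authorship .444..111..222.333.
After op 6 (insert('s')): buffer="kklkisgklkvskklkksklkis" (len 23), cursors c4@6 c1@12 c2@18 c3@23, authorship .444.4.111.1.222.2333.3
After op 7 (insert('k')): buffer="kklkiskgklkvskkklkkskklkisk" (len 27), cursors c4@7 c1@14 c2@21 c3@27, authorship .444.44.111.11.222.22333.33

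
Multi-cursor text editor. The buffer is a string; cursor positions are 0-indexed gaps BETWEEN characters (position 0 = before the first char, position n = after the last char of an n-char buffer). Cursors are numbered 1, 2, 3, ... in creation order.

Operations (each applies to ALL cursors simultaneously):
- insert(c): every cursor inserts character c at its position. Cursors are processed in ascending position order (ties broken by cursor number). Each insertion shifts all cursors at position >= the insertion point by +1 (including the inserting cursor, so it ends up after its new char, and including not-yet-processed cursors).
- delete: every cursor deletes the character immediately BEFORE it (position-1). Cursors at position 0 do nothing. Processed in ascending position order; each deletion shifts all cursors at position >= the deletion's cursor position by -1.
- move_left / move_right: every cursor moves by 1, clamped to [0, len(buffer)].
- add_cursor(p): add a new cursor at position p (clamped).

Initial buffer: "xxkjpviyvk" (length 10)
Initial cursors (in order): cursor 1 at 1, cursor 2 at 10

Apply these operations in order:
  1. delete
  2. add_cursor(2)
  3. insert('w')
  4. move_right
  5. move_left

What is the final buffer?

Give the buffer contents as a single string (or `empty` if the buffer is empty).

After op 1 (delete): buffer="xkjpviyv" (len 8), cursors c1@0 c2@8, authorship ........
After op 2 (add_cursor(2)): buffer="xkjpviyv" (len 8), cursors c1@0 c3@2 c2@8, authorship ........
After op 3 (insert('w')): buffer="wxkwjpviyvw" (len 11), cursors c1@1 c3@4 c2@11, authorship 1..3......2
After op 4 (move_right): buffer="wxkwjpviyvw" (len 11), cursors c1@2 c3@5 c2@11, authorship 1..3......2
After op 5 (move_left): buffer="wxkwjpviyvw" (len 11), cursors c1@1 c3@4 c2@10, authorship 1..3......2

Answer: wxkwjpviyvw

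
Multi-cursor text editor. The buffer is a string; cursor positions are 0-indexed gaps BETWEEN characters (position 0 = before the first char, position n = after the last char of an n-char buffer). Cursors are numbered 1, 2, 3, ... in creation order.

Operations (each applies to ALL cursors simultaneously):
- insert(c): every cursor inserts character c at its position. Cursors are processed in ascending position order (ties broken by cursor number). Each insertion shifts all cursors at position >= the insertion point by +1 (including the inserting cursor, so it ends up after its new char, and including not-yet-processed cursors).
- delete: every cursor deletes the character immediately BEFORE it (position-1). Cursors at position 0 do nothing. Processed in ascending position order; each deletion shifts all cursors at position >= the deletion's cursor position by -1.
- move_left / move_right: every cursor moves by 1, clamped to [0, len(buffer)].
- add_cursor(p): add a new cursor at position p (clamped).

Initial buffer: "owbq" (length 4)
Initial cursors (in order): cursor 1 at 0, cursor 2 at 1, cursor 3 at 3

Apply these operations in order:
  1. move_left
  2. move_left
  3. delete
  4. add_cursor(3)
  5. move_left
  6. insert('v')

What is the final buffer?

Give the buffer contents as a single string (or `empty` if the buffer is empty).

After op 1 (move_left): buffer="owbq" (len 4), cursors c1@0 c2@0 c3@2, authorship ....
After op 2 (move_left): buffer="owbq" (len 4), cursors c1@0 c2@0 c3@1, authorship ....
After op 3 (delete): buffer="wbq" (len 3), cursors c1@0 c2@0 c3@0, authorship ...
After op 4 (add_cursor(3)): buffer="wbq" (len 3), cursors c1@0 c2@0 c3@0 c4@3, authorship ...
After op 5 (move_left): buffer="wbq" (len 3), cursors c1@0 c2@0 c3@0 c4@2, authorship ...
After op 6 (insert('v')): buffer="vvvwbvq" (len 7), cursors c1@3 c2@3 c3@3 c4@6, authorship 123..4.

Answer: vvvwbvq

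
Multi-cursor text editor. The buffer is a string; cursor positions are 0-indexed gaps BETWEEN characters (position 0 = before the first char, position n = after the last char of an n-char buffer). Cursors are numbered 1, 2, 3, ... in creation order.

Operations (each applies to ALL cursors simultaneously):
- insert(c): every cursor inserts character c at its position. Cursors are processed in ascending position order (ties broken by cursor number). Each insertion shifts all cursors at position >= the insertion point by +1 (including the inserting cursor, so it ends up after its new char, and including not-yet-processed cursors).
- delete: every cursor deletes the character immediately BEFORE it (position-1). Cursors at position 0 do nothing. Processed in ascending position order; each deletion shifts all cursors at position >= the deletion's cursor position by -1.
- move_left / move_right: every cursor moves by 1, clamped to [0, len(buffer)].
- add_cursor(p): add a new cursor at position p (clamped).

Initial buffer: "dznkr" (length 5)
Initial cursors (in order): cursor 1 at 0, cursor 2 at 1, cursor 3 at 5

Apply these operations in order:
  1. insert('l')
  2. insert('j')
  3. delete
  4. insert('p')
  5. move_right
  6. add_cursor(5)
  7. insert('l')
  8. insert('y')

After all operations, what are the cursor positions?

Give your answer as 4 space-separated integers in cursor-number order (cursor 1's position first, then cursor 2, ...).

After op 1 (insert('l')): buffer="ldlznkrl" (len 8), cursors c1@1 c2@3 c3@8, authorship 1.2....3
After op 2 (insert('j')): buffer="ljdljznkrlj" (len 11), cursors c1@2 c2@5 c3@11, authorship 11.22....33
After op 3 (delete): buffer="ldlznkrl" (len 8), cursors c1@1 c2@3 c3@8, authorship 1.2....3
After op 4 (insert('p')): buffer="lpdlpznkrlp" (len 11), cursors c1@2 c2@5 c3@11, authorship 11.22....33
After op 5 (move_right): buffer="lpdlpznkrlp" (len 11), cursors c1@3 c2@6 c3@11, authorship 11.22....33
After op 6 (add_cursor(5)): buffer="lpdlpznkrlp" (len 11), cursors c1@3 c4@5 c2@6 c3@11, authorship 11.22....33
After op 7 (insert('l')): buffer="lpdllplzlnkrlpl" (len 15), cursors c1@4 c4@7 c2@9 c3@15, authorship 11.1224.2...333
After op 8 (insert('y')): buffer="lpdlylplyzlynkrlply" (len 19), cursors c1@5 c4@9 c2@12 c3@19, authorship 11.112244.22...3333

Answer: 5 12 19 9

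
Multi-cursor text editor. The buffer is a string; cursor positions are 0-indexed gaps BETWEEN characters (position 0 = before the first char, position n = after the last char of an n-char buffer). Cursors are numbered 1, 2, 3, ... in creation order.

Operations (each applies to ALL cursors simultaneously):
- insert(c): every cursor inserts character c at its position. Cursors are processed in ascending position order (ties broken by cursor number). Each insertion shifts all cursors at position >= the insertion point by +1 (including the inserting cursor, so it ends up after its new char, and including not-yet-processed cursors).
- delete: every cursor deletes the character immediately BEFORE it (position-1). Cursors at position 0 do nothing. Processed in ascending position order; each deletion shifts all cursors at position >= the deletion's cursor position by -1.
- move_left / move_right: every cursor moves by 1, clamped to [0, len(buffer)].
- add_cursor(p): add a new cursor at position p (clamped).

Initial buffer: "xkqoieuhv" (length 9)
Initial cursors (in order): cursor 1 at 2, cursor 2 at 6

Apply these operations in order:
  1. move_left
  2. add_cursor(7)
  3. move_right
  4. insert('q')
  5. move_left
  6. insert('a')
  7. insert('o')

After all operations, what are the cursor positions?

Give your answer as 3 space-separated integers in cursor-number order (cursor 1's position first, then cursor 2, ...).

Answer: 4 11 16

Derivation:
After op 1 (move_left): buffer="xkqoieuhv" (len 9), cursors c1@1 c2@5, authorship .........
After op 2 (add_cursor(7)): buffer="xkqoieuhv" (len 9), cursors c1@1 c2@5 c3@7, authorship .........
After op 3 (move_right): buffer="xkqoieuhv" (len 9), cursors c1@2 c2@6 c3@8, authorship .........
After op 4 (insert('q')): buffer="xkqqoiequhqv" (len 12), cursors c1@3 c2@8 c3@11, authorship ..1....2..3.
After op 5 (move_left): buffer="xkqqoiequhqv" (len 12), cursors c1@2 c2@7 c3@10, authorship ..1....2..3.
After op 6 (insert('a')): buffer="xkaqqoieaquhaqv" (len 15), cursors c1@3 c2@9 c3@13, authorship ..11....22..33.
After op 7 (insert('o')): buffer="xkaoqqoieaoquhaoqv" (len 18), cursors c1@4 c2@11 c3@16, authorship ..111....222..333.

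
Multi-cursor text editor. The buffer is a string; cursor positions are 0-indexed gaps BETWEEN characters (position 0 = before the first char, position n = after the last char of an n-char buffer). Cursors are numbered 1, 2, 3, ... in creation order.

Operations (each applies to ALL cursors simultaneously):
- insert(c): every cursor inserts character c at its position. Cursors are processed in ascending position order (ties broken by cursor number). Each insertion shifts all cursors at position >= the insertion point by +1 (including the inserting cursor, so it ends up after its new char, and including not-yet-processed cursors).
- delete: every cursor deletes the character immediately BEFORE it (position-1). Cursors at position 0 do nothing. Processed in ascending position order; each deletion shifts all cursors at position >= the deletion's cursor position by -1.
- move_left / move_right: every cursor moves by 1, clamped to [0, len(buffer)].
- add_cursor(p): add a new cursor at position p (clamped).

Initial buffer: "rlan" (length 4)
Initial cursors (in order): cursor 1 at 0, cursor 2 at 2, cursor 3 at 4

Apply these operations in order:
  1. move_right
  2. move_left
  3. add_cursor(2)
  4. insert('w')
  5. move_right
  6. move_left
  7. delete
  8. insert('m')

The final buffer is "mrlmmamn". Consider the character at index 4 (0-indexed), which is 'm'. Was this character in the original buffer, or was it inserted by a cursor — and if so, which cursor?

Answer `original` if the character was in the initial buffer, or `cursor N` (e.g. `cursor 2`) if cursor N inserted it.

After op 1 (move_right): buffer="rlan" (len 4), cursors c1@1 c2@3 c3@4, authorship ....
After op 2 (move_left): buffer="rlan" (len 4), cursors c1@0 c2@2 c3@3, authorship ....
After op 3 (add_cursor(2)): buffer="rlan" (len 4), cursors c1@0 c2@2 c4@2 c3@3, authorship ....
After op 4 (insert('w')): buffer="wrlwwawn" (len 8), cursors c1@1 c2@5 c4@5 c3@7, authorship 1..24.3.
After op 5 (move_right): buffer="wrlwwawn" (len 8), cursors c1@2 c2@6 c4@6 c3@8, authorship 1..24.3.
After op 6 (move_left): buffer="wrlwwawn" (len 8), cursors c1@1 c2@5 c4@5 c3@7, authorship 1..24.3.
After op 7 (delete): buffer="rlan" (len 4), cursors c1@0 c2@2 c4@2 c3@3, authorship ....
After op 8 (insert('m')): buffer="mrlmmamn" (len 8), cursors c1@1 c2@5 c4@5 c3@7, authorship 1..24.3.
Authorship (.=original, N=cursor N): 1 . . 2 4 . 3 .
Index 4: author = 4

Answer: cursor 4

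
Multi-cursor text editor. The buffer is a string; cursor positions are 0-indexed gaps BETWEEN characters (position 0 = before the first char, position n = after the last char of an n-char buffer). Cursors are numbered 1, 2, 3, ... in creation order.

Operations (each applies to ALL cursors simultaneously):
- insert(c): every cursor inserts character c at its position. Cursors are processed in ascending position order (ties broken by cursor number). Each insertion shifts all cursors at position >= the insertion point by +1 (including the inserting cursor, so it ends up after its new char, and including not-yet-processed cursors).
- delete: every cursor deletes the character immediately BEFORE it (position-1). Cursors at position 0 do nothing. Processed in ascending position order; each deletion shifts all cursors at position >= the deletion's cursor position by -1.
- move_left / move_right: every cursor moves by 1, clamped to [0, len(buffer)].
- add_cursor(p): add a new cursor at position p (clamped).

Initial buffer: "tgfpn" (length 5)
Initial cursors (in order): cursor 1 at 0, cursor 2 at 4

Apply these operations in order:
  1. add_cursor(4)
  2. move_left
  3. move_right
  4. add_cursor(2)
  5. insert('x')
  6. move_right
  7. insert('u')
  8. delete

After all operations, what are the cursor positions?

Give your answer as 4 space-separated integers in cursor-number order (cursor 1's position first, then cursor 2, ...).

Answer: 3 9 9 5

Derivation:
After op 1 (add_cursor(4)): buffer="tgfpn" (len 5), cursors c1@0 c2@4 c3@4, authorship .....
After op 2 (move_left): buffer="tgfpn" (len 5), cursors c1@0 c2@3 c3@3, authorship .....
After op 3 (move_right): buffer="tgfpn" (len 5), cursors c1@1 c2@4 c3@4, authorship .....
After op 4 (add_cursor(2)): buffer="tgfpn" (len 5), cursors c1@1 c4@2 c2@4 c3@4, authorship .....
After op 5 (insert('x')): buffer="txgxfpxxn" (len 9), cursors c1@2 c4@4 c2@8 c3@8, authorship .1.4..23.
After op 6 (move_right): buffer="txgxfpxxn" (len 9), cursors c1@3 c4@5 c2@9 c3@9, authorship .1.4..23.
After op 7 (insert('u')): buffer="txguxfupxxnuu" (len 13), cursors c1@4 c4@7 c2@13 c3@13, authorship .1.14.4.23.23
After op 8 (delete): buffer="txgxfpxxn" (len 9), cursors c1@3 c4@5 c2@9 c3@9, authorship .1.4..23.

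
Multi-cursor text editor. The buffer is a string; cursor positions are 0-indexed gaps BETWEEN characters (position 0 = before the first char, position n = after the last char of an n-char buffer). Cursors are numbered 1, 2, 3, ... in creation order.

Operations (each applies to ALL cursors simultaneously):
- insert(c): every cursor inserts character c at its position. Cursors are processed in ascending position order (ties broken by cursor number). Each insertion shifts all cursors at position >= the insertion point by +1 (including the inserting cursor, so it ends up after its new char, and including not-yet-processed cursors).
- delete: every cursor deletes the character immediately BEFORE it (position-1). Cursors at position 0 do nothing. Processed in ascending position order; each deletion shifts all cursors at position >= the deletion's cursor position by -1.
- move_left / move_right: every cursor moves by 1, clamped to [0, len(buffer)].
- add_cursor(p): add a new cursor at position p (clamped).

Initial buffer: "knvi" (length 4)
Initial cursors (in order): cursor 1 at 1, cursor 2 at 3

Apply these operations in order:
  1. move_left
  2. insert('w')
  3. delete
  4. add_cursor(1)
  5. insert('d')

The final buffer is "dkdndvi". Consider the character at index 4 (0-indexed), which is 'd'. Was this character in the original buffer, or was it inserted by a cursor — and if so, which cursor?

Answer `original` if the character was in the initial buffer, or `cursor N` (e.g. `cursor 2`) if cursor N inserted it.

Answer: cursor 2

Derivation:
After op 1 (move_left): buffer="knvi" (len 4), cursors c1@0 c2@2, authorship ....
After op 2 (insert('w')): buffer="wknwvi" (len 6), cursors c1@1 c2@4, authorship 1..2..
After op 3 (delete): buffer="knvi" (len 4), cursors c1@0 c2@2, authorship ....
After op 4 (add_cursor(1)): buffer="knvi" (len 4), cursors c1@0 c3@1 c2@2, authorship ....
After op 5 (insert('d')): buffer="dkdndvi" (len 7), cursors c1@1 c3@3 c2@5, authorship 1.3.2..
Authorship (.=original, N=cursor N): 1 . 3 . 2 . .
Index 4: author = 2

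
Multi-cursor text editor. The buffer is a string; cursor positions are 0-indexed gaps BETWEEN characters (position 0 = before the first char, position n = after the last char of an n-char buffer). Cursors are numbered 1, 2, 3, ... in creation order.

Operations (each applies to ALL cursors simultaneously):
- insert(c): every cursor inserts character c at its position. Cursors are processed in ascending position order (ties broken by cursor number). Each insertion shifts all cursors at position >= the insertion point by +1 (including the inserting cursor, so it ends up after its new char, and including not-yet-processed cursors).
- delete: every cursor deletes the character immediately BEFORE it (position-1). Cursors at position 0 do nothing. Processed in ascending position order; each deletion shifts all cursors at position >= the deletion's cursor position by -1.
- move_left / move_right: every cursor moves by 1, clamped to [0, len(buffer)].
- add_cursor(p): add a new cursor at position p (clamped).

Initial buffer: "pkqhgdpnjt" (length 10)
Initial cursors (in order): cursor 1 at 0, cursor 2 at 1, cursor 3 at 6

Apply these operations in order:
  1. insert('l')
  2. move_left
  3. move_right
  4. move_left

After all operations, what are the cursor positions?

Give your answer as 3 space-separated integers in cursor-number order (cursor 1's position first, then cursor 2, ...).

After op 1 (insert('l')): buffer="lplkqhgdlpnjt" (len 13), cursors c1@1 c2@3 c3@9, authorship 1.2.....3....
After op 2 (move_left): buffer="lplkqhgdlpnjt" (len 13), cursors c1@0 c2@2 c3@8, authorship 1.2.....3....
After op 3 (move_right): buffer="lplkqhgdlpnjt" (len 13), cursors c1@1 c2@3 c3@9, authorship 1.2.....3....
After op 4 (move_left): buffer="lplkqhgdlpnjt" (len 13), cursors c1@0 c2@2 c3@8, authorship 1.2.....3....

Answer: 0 2 8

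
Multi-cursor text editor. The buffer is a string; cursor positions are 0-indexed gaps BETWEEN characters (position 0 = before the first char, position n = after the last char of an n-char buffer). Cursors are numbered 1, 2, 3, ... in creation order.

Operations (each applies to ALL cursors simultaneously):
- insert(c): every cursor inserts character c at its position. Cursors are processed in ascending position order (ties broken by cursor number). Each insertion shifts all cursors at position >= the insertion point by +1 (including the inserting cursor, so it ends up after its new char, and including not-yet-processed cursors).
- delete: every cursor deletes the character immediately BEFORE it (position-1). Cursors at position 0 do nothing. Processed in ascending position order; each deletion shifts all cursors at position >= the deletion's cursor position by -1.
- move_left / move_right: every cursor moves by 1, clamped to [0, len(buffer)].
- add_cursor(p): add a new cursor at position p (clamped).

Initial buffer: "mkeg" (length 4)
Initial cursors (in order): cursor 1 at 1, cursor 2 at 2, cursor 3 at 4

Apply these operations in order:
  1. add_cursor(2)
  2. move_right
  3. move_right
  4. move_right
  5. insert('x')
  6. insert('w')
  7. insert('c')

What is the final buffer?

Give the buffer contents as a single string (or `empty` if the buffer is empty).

Answer: mkegxxxxwwwwcccc

Derivation:
After op 1 (add_cursor(2)): buffer="mkeg" (len 4), cursors c1@1 c2@2 c4@2 c3@4, authorship ....
After op 2 (move_right): buffer="mkeg" (len 4), cursors c1@2 c2@3 c4@3 c3@4, authorship ....
After op 3 (move_right): buffer="mkeg" (len 4), cursors c1@3 c2@4 c3@4 c4@4, authorship ....
After op 4 (move_right): buffer="mkeg" (len 4), cursors c1@4 c2@4 c3@4 c4@4, authorship ....
After op 5 (insert('x')): buffer="mkegxxxx" (len 8), cursors c1@8 c2@8 c3@8 c4@8, authorship ....1234
After op 6 (insert('w')): buffer="mkegxxxxwwww" (len 12), cursors c1@12 c2@12 c3@12 c4@12, authorship ....12341234
After op 7 (insert('c')): buffer="mkegxxxxwwwwcccc" (len 16), cursors c1@16 c2@16 c3@16 c4@16, authorship ....123412341234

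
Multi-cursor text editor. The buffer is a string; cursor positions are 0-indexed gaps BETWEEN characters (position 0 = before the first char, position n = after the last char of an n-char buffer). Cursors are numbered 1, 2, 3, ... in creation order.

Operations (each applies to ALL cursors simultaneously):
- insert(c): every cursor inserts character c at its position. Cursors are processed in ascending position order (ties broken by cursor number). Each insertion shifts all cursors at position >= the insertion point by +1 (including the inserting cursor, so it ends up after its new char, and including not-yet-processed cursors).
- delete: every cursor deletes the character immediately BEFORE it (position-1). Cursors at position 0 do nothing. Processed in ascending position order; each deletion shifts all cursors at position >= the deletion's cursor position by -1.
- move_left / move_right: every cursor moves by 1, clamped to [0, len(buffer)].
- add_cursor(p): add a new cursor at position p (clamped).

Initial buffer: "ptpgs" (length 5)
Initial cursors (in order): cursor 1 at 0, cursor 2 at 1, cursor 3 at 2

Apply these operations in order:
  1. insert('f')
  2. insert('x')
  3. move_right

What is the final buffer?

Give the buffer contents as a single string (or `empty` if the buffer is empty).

After op 1 (insert('f')): buffer="fpftfpgs" (len 8), cursors c1@1 c2@3 c3@5, authorship 1.2.3...
After op 2 (insert('x')): buffer="fxpfxtfxpgs" (len 11), cursors c1@2 c2@5 c3@8, authorship 11.22.33...
After op 3 (move_right): buffer="fxpfxtfxpgs" (len 11), cursors c1@3 c2@6 c3@9, authorship 11.22.33...

Answer: fxpfxtfxpgs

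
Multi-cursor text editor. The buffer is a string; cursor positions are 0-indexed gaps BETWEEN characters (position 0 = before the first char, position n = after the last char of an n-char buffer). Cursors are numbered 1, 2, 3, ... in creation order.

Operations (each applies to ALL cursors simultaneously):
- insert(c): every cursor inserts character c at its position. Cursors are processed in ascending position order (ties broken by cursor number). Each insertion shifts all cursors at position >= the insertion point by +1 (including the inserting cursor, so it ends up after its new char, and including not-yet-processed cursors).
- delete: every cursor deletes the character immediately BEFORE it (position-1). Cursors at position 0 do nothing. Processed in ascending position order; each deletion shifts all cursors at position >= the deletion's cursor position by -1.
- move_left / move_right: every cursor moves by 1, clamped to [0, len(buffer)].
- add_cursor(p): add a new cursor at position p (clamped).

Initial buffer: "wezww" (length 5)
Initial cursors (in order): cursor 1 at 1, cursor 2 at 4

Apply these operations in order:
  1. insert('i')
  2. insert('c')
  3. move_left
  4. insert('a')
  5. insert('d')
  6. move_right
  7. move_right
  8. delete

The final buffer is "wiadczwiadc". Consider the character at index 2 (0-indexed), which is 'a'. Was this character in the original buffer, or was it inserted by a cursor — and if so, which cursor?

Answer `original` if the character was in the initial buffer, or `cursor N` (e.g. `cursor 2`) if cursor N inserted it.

Answer: cursor 1

Derivation:
After op 1 (insert('i')): buffer="wiezwiw" (len 7), cursors c1@2 c2@6, authorship .1...2.
After op 2 (insert('c')): buffer="wicezwicw" (len 9), cursors c1@3 c2@8, authorship .11...22.
After op 3 (move_left): buffer="wicezwicw" (len 9), cursors c1@2 c2@7, authorship .11...22.
After op 4 (insert('a')): buffer="wiacezwiacw" (len 11), cursors c1@3 c2@9, authorship .111...222.
After op 5 (insert('d')): buffer="wiadcezwiadcw" (len 13), cursors c1@4 c2@11, authorship .1111...2222.
After op 6 (move_right): buffer="wiadcezwiadcw" (len 13), cursors c1@5 c2@12, authorship .1111...2222.
After op 7 (move_right): buffer="wiadcezwiadcw" (len 13), cursors c1@6 c2@13, authorship .1111...2222.
After op 8 (delete): buffer="wiadczwiadc" (len 11), cursors c1@5 c2@11, authorship .1111..2222
Authorship (.=original, N=cursor N): . 1 1 1 1 . . 2 2 2 2
Index 2: author = 1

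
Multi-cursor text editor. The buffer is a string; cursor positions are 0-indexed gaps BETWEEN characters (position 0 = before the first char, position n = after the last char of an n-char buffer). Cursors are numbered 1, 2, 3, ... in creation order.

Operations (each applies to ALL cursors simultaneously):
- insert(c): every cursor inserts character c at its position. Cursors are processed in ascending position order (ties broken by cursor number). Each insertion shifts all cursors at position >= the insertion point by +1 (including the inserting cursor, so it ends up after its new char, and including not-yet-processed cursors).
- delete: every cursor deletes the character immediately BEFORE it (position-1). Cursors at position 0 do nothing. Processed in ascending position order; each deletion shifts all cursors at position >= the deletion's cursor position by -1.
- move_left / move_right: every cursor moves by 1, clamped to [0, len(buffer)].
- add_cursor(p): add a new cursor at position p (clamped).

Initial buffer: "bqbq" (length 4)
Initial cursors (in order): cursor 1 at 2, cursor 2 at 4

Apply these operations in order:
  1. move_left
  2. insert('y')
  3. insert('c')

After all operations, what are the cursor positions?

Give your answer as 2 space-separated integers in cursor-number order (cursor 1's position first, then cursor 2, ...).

Answer: 3 7

Derivation:
After op 1 (move_left): buffer="bqbq" (len 4), cursors c1@1 c2@3, authorship ....
After op 2 (insert('y')): buffer="byqbyq" (len 6), cursors c1@2 c2@5, authorship .1..2.
After op 3 (insert('c')): buffer="bycqbycq" (len 8), cursors c1@3 c2@7, authorship .11..22.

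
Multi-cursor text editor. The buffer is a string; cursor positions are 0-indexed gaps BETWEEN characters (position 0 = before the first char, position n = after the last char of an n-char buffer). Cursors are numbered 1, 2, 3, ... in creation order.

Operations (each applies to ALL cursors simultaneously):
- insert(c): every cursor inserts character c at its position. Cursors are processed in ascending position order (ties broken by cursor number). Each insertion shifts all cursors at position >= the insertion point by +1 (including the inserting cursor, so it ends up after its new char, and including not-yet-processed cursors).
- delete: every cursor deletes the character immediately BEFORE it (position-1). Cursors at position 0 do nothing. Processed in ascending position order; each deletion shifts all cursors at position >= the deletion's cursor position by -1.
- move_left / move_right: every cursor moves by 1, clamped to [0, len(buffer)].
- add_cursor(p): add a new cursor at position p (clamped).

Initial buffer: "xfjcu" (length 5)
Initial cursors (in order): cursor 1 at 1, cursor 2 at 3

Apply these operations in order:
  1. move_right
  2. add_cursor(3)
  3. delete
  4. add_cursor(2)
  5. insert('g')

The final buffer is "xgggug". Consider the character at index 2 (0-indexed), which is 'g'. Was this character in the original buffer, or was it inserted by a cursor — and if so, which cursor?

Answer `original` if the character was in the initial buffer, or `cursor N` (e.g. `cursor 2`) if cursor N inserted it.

After op 1 (move_right): buffer="xfjcu" (len 5), cursors c1@2 c2@4, authorship .....
After op 2 (add_cursor(3)): buffer="xfjcu" (len 5), cursors c1@2 c3@3 c2@4, authorship .....
After op 3 (delete): buffer="xu" (len 2), cursors c1@1 c2@1 c3@1, authorship ..
After op 4 (add_cursor(2)): buffer="xu" (len 2), cursors c1@1 c2@1 c3@1 c4@2, authorship ..
After op 5 (insert('g')): buffer="xgggug" (len 6), cursors c1@4 c2@4 c3@4 c4@6, authorship .123.4
Authorship (.=original, N=cursor N): . 1 2 3 . 4
Index 2: author = 2

Answer: cursor 2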